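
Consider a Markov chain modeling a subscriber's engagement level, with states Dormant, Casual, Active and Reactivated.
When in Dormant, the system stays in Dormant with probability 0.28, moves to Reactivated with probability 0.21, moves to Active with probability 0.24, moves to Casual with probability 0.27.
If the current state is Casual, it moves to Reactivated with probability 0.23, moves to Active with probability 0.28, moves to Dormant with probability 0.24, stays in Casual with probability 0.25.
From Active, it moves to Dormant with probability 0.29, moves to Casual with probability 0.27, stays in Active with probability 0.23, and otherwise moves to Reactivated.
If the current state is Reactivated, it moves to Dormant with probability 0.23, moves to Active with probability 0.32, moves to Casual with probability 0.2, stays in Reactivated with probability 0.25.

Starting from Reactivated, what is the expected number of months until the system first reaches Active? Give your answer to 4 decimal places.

3.4329

Let t(s) be the expected number of months to first reach Active from state s, with t(Active) = 0. Conditioning on the first month:
t(Dormant) = 1 + 0.28·t(Dormant) + 0.27·t(Casual) + 0.21·t(Reactivated)
t(Casual) = 1 + 0.24·t(Dormant) + 0.25·t(Casual) + 0.23·t(Reactivated)
t(Reactivated) = 1 + 0.23·t(Dormant) + 0.2·t(Casual) + 0.25·t(Reactivated)
Solving: t(Dormant) = 3.7329, t(Casual) = 3.5806, t(Reactivated) = 3.4329.
Expected months from Reactivated to Active: 3.4329.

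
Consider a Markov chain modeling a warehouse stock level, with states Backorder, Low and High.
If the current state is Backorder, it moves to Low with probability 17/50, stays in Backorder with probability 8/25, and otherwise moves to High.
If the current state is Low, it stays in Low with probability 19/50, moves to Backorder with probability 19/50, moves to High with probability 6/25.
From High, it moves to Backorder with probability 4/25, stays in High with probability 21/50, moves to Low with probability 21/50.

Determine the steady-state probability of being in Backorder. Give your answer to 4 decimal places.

Let the stationary distribution be π with π = πP and π_1 + π_2 + π_3 = 1.
π_1 = 0.32·π_1 + 0.38·π_2 + 0.16·π_3
π_2 = 0.34·π_1 + 0.38·π_2 + 0.42·π_3
Solving with the normalization constraint gives π = (0.2904, 0.3815, 0.3281).
So the stationary probability of Backorder is 0.2904.

0.2904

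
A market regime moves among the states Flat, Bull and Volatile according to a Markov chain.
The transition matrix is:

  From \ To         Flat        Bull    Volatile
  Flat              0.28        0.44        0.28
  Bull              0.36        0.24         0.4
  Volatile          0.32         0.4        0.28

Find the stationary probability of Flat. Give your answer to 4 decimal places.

Let the stationary distribution be π with π = πP and π_1 + π_2 + π_3 = 1.
π_1 = 0.28·π_1 + 0.36·π_2 + 0.32·π_3
π_2 = 0.44·π_1 + 0.24·π_2 + 0.4·π_3
Solving with the normalization constraint gives π = (0.3214, 0.3559, 0.3227).
So the stationary probability of Flat is 0.3214.

0.3214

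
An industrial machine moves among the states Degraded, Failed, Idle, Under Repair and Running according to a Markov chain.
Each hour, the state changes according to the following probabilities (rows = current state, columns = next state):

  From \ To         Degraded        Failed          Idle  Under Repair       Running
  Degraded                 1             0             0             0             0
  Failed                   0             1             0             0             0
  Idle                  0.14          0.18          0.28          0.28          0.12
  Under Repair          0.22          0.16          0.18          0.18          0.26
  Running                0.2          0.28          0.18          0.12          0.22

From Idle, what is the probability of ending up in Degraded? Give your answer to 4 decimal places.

0.4671

Let h(s) be the probability of absorption at Degraded starting from transient state s. Then h(Degraded) = 1 and h(Failed) = 0. By first-step analysis:
h(Idle) = 0.14·1 + 0.18·0 + 0.28·h(Idle) + 0.28·h(Under Repair) + 0.12·h(Running)
h(Under Repair) = 0.22·1 + 0.16·0 + 0.18·h(Idle) + 0.18·h(Under Repair) + 0.26·h(Running)
h(Running) = 0.2·1 + 0.28·0 + 0.18·h(Idle) + 0.12·h(Under Repair) + 0.22·h(Running)
Solving: h(Idle) = 0.4671, h(Under Repair) = 0.5112, h(Running) = 0.4428.
Starting from Idle, the probability is 0.4671.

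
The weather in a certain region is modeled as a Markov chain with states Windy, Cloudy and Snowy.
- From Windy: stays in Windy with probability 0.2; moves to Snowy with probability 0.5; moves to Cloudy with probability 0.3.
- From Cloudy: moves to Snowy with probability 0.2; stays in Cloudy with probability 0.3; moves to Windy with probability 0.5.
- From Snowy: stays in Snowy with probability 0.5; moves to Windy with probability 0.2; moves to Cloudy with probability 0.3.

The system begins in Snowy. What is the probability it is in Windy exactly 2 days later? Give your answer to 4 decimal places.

0.2900

Sum over the intermediate state after 1 day:
P = P(Snowy→Windy)·P(Windy→Windy) + P(Snowy→Cloudy)·P(Cloudy→Windy) + P(Snowy→Snowy)·P(Snowy→Windy)
  = 0.2×0.2 + 0.3×0.5 + 0.5×0.2
  = 0.0400 + 0.1500 + 0.1000 = 0.2900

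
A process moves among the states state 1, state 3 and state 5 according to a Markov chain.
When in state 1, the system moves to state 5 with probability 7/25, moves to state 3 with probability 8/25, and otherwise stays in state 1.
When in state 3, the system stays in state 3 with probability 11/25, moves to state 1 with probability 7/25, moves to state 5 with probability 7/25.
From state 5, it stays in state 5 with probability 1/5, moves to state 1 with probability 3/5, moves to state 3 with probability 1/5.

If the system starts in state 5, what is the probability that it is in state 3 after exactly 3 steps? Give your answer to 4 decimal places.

Propagate the distribution vector 3 steps from state 5.
After 0 steps: (0.0000, 0.0000, 1.0000)
After 1 step: (0.6000, 0.2000, 0.2000)
After 2 steps: (0.4160, 0.3200, 0.2640)
After 3 steps: (0.4144, 0.3267, 0.2589)
P(in state 3 after 3 steps) = 0.3267

0.3267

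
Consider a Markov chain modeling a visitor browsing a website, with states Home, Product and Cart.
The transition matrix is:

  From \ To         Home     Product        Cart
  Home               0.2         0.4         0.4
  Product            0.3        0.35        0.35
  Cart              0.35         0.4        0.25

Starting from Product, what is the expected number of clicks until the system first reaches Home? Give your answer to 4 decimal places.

3.1655

Let t(s) be the expected number of clicks to first reach Home from state s, with t(Home) = 0. Conditioning on the first click:
t(Product) = 1 + 0.35·t(Product) + 0.35·t(Cart)
t(Cart) = 1 + 0.4·t(Product) + 0.25·t(Cart)
Solving: t(Product) = 3.1655, t(Cart) = 3.0216.
Expected clicks from Product to Home: 3.1655.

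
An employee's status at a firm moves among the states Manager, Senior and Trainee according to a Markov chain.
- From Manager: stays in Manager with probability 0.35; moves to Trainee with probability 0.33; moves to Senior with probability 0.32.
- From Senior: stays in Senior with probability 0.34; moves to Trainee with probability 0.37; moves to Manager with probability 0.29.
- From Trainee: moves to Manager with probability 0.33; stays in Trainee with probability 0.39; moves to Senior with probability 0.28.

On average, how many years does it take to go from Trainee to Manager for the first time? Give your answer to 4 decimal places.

Let t(s) be the expected number of years to first reach Manager from state s, with t(Manager) = 0. Conditioning on the first year:
t(Senior) = 1 + 0.34·t(Senior) + 0.37·t(Trainee)
t(Trainee) = 1 + 0.28·t(Senior) + 0.39·t(Trainee)
Solving: t(Senior) = 3.2776, t(Trainee) = 3.1438.
Expected years from Trainee to Manager: 3.1438.

3.1438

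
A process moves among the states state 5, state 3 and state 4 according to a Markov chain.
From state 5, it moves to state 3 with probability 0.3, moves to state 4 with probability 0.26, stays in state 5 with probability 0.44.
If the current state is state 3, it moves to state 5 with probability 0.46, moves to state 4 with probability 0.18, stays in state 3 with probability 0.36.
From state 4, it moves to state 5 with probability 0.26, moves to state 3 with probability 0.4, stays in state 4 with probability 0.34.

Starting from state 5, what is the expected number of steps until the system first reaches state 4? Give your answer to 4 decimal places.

Let t(s) be the expected number of steps to first reach state 4 from state s, with t(state 4) = 0. Conditioning on the first step:
t(state 5) = 1 + 0.44·t(state 5) + 0.3·t(state 3)
t(state 3) = 1 + 0.46·t(state 5) + 0.36·t(state 3)
Solving: t(state 5) = 4.2650, t(state 3) = 4.6279.
Expected steps from state 5 to state 4: 4.2650.

4.2650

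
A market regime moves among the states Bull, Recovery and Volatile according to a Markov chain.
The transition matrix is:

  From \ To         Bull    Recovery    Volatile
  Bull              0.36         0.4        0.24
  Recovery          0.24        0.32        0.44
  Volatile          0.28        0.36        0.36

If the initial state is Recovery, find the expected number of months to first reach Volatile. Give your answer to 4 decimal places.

2.5943

Let t(s) be the expected number of months to first reach Volatile from state s, with t(Volatile) = 0. Conditioning on the first month:
t(Bull) = 1 + 0.36·t(Bull) + 0.4·t(Recovery)
t(Recovery) = 1 + 0.24·t(Bull) + 0.32·t(Recovery)
Solving: t(Bull) = 3.1840, t(Recovery) = 2.5943.
Expected months from Recovery to Volatile: 2.5943.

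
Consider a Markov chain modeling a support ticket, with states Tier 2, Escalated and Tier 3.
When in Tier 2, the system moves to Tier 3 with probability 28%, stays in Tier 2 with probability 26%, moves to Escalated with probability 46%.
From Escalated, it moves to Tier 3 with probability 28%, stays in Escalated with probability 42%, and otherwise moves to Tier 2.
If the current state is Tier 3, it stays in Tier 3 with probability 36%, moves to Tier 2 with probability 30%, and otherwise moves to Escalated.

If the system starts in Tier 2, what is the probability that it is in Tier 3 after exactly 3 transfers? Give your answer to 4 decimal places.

Propagate the distribution vector 3 transfers from Tier 2.
After 0 transfers: (1.0000, 0.0000, 0.0000)
After 1 transfer: (0.2600, 0.4600, 0.2800)
After 2 transfers: (0.2896, 0.4080, 0.3024)
After 3 transfers: (0.2884, 0.4074, 0.3042)
P(in Tier 3 after 3 transfers) = 0.3042

0.3042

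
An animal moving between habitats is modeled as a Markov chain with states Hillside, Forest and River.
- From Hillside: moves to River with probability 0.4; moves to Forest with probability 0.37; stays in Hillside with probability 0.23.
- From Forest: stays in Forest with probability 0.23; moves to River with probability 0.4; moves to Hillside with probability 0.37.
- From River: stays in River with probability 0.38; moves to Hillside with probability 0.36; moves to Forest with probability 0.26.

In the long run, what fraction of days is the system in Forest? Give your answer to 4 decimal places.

Let the stationary distribution be π with π = πP and π_1 + π_2 + π_3 = 1.
π_1 = 0.23·π_1 + 0.37·π_2 + 0.36·π_3
π_2 = 0.37·π_1 + 0.23·π_2 + 0.26·π_3
Solving with the normalization constraint gives π = (0.3211, 0.2867, 0.3922).
So the stationary probability of Forest is 0.2867.

0.2867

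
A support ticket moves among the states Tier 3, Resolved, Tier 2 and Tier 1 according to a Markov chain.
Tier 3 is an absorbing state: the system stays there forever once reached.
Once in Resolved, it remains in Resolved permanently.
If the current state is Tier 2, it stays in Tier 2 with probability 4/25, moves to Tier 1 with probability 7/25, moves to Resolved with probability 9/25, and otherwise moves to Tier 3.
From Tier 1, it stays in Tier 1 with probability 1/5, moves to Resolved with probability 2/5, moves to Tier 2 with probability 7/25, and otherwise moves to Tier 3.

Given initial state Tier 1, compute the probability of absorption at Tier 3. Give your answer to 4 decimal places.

Let h(s) be the probability of absorption at Tier 3 starting from transient state s. Then h(Tier 3) = 1 and h(Resolved) = 0. By first-step analysis:
h(Tier 2) = 0.2·1 + 0.36·0 + 0.16·h(Tier 2) + 0.28·h(Tier 1)
h(Tier 1) = 0.12·1 + 0.4·0 + 0.28·h(Tier 2) + 0.2·h(Tier 1)
Solving: h(Tier 2) = 0.3261, h(Tier 1) = 0.2642.
Starting from Tier 1, the probability is 0.2642.

0.2642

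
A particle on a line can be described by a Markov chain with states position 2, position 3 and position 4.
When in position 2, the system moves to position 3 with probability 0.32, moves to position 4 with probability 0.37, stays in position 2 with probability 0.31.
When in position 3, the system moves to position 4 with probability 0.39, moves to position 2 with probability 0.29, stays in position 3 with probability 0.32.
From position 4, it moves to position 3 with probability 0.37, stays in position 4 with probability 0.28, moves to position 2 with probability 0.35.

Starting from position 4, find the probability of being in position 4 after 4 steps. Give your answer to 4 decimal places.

0.3457

Propagate the distribution vector 4 steps from position 4.
After 0 steps: (0.0000, 0.0000, 1.0000)
After 1 step: (0.3500, 0.3700, 0.2800)
After 2 steps: (0.3138, 0.3340, 0.3522)
After 3 steps: (0.3174, 0.3376, 0.3450)
After 4 steps: (0.3170, 0.3372, 0.3457)
P(in position 4 after 4 steps) = 0.3457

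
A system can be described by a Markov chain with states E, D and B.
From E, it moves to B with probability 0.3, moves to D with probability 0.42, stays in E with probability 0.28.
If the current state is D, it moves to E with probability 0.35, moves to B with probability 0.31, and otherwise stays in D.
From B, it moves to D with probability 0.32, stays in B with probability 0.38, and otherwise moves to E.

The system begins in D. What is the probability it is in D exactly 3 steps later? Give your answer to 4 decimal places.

0.3582

Propagate the distribution vector 3 steps from D.
After 0 steps: (0.0000, 1.0000, 0.0000)
After 1 step: (0.3500, 0.3400, 0.3100)
After 2 steps: (0.3100, 0.3618, 0.3282)
After 3 steps: (0.3119, 0.3582, 0.3299)
P(in D after 3 steps) = 0.3582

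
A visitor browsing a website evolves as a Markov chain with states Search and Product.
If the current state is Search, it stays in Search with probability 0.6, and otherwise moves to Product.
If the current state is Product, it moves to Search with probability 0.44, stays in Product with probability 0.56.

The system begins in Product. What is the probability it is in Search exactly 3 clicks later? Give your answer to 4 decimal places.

0.5217

Propagate the distribution vector 3 clicks from Product.
After 0 clicks: (0.0000, 1.0000)
After 1 click: (0.4400, 0.5600)
After 2 clicks: (0.5104, 0.4896)
After 3 clicks: (0.5217, 0.4783)
P(in Search after 3 clicks) = 0.5217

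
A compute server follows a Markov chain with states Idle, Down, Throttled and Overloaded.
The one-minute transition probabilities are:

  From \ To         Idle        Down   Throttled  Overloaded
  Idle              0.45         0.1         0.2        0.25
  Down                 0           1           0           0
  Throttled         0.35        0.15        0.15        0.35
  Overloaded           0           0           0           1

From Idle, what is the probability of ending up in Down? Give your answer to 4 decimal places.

Let h(s) be the probability of absorption at Down starting from transient state s. Then h(Down) = 1 and h(Overloaded) = 0. By first-step analysis:
h(Idle) = 0.45·h(Idle) + 0.1·1 + 0.2·h(Throttled) + 0.25·0
h(Throttled) = 0.35·h(Idle) + 0.15·1 + 0.15·h(Throttled) + 0.35·0
Solving: h(Idle) = 0.2893, h(Throttled) = 0.2956.
Starting from Idle, the probability is 0.2893.

0.2893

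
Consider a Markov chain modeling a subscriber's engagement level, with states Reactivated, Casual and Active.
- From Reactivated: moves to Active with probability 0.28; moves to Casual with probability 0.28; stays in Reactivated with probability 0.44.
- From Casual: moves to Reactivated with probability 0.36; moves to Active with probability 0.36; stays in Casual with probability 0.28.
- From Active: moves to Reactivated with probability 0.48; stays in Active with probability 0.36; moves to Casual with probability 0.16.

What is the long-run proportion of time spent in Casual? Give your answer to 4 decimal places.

0.2410

Let the stationary distribution be π with π = πP and π_1 + π_2 + π_3 = 1.
π_1 = 0.44·π_1 + 0.36·π_2 + 0.48·π_3
π_2 = 0.28·π_1 + 0.28·π_2 + 0.16·π_3
Solving with the normalization constraint gives π = (0.4337, 0.2410, 0.3253).
So the stationary probability of Casual is 0.2410.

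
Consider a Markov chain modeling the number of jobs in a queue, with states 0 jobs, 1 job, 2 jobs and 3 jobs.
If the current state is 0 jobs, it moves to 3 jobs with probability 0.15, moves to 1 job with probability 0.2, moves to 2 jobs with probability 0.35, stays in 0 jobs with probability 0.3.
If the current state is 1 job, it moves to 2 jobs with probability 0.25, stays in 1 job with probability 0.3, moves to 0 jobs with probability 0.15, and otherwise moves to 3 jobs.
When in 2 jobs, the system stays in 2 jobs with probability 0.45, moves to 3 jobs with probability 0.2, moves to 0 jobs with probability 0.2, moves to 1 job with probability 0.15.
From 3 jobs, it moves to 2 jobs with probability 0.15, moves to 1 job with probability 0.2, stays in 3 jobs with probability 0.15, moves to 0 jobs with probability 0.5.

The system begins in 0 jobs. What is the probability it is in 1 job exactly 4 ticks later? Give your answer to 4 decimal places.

0.2042

Propagate the distribution vector 4 ticks from 0 jobs.
After 0 ticks: (1.0000, 0.0000, 0.0000, 0.0000)
After 1 tick: (0.3000, 0.2000, 0.3500, 0.1500)
After 2 ticks: (0.2650, 0.2025, 0.3350, 0.1975)
After 3 ticks: (0.2756, 0.2035, 0.3238, 0.1971)
After 4 ticks: (0.2765, 0.2042, 0.3226, 0.1967)
P(in 1 job after 4 ticks) = 0.2042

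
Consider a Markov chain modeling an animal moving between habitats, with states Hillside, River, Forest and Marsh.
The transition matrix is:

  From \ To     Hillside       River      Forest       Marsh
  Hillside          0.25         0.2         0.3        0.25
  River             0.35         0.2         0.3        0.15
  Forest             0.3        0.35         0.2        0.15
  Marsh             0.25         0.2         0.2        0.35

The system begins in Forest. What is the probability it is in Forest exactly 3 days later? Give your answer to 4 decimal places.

Propagate the distribution vector 3 days from Forest.
After 0 days: (0.0000, 0.0000, 1.0000, 0.0000)
After 1 day: (0.3000, 0.3500, 0.2000, 0.1500)
After 2 days: (0.2950, 0.2300, 0.2650, 0.2100)
After 3 days: (0.2863, 0.2398, 0.2525, 0.2215)
P(in Forest after 3 days) = 0.2525

0.2525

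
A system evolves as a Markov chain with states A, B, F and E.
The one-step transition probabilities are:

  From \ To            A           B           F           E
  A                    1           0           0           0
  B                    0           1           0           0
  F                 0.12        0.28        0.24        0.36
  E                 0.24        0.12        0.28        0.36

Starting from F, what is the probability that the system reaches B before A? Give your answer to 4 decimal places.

Let h(s) be the probability of absorption at B starting from transient state s. Then h(B) = 1 and h(A) = 0. By first-step analysis:
h(F) = 0.12·0 + 0.28·1 + 0.24·h(F) + 0.36·h(E)
h(E) = 0.24·0 + 0.12·1 + 0.28·h(F) + 0.36·h(E)
Solving: h(F) = 0.5768, h(E) = 0.4398.
Starting from F, the probability is 0.5768.

0.5768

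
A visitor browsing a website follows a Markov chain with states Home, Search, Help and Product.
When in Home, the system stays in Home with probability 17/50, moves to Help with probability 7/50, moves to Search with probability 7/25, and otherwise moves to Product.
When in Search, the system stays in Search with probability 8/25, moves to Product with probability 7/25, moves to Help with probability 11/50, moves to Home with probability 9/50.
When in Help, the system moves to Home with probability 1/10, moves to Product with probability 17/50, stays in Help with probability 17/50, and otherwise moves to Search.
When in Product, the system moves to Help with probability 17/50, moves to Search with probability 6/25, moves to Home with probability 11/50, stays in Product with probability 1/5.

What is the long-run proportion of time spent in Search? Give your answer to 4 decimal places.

Let the stationary distribution be π with π = πP and π_1 + π_2 + π_3 + π_4 = 1.
π_1 = 0.34·π_1 + 0.18·π_2 + 0.1·π_3 + 0.22·π_4
π_2 = 0.28·π_1 + 0.32·π_2 + 0.22·π_3 + 0.24·π_4
π_3 = 0.14·π_1 + 0.22·π_2 + 0.34·π_3 + 0.34·π_4
Solving with the normalization constraint gives π = (0.2015, 0.2638, 0.2681, 0.2667).
So the stationary probability of Search is 0.2638.

0.2638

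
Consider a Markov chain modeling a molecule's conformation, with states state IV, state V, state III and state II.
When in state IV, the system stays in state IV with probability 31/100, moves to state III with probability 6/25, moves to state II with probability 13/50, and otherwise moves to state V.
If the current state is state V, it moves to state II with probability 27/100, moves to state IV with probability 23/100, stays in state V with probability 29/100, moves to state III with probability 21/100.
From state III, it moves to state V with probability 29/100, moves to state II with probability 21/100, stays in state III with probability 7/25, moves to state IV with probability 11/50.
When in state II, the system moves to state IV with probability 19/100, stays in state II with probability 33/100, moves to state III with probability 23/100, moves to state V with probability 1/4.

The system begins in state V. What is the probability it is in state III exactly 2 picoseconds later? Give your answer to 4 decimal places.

Propagate the distribution vector 2 picoseconds from state V.
After 0 picoseconds: (0.0000, 1.0000, 0.0000, 0.0000)
After 1 picosecond: (0.2300, 0.2900, 0.2100, 0.2700)
After 2 picoseconds: (0.2355, 0.2562, 0.2370, 0.2713)
P(in state III after 2 picoseconds) = 0.2370

0.2370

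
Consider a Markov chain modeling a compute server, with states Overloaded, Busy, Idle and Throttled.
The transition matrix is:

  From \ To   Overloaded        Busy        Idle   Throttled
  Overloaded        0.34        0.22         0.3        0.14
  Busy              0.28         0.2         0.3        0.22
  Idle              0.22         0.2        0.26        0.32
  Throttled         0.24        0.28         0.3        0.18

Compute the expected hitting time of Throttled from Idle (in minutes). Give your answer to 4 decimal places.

3.9690

Let t(s) be the expected number of minutes to first reach Throttled from state s, with t(Throttled) = 0. Conditioning on the first minute:
t(Overloaded) = 1 + 0.34·t(Overloaded) + 0.22·t(Busy) + 0.3·t(Idle)
t(Busy) = 1 + 0.28·t(Overloaded) + 0.2·t(Busy) + 0.3·t(Idle)
t(Idle) = 1 + 0.22·t(Overloaded) + 0.2·t(Busy) + 0.26·t(Idle)
Solving: t(Overloaded) = 4.7910, t(Busy) = 4.4152, t(Idle) = 3.9690.
Expected minutes from Idle to Throttled: 3.9690.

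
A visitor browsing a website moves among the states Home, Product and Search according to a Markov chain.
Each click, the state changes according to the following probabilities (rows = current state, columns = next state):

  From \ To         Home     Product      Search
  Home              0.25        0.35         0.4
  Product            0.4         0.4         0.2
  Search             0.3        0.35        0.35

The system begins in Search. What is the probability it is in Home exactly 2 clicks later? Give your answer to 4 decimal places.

0.3200

Sum over the intermediate state after 1 click:
P = P(Search→Home)·P(Home→Home) + P(Search→Product)·P(Product→Home) + P(Search→Search)·P(Search→Home)
  = 0.3×0.25 + 0.35×0.4 + 0.35×0.3
  = 0.0750 + 0.1400 + 0.1050 = 0.3200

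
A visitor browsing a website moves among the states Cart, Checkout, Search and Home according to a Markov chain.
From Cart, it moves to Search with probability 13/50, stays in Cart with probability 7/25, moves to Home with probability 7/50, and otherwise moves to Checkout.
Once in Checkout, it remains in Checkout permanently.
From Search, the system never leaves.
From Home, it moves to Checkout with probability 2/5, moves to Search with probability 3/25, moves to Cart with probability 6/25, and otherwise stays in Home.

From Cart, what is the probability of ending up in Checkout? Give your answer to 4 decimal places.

0.5826

Let h(s) be the probability of absorption at Checkout starting from transient state s. Then h(Checkout) = 1 and h(Search) = 0. By first-step analysis:
h(Cart) = 0.28·h(Cart) + 0.32·1 + 0.26·0 + 0.14·h(Home)
h(Home) = 0.24·h(Cart) + 0.4·1 + 0.12·0 + 0.24·h(Home)
Solving: h(Cart) = 0.5826, h(Home) = 0.7103.
Starting from Cart, the probability is 0.5826.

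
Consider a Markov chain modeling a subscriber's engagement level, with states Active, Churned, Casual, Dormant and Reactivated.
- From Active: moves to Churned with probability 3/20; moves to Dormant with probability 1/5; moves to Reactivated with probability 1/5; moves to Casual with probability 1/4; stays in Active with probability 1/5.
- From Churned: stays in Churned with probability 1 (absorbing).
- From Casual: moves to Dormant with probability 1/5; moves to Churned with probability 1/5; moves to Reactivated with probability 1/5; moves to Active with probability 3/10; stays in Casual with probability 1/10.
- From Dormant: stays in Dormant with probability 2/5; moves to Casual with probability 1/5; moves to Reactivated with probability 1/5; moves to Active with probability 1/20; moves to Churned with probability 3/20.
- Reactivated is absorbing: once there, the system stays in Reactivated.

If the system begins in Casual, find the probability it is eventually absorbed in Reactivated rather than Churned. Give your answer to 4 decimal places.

Let h(s) be the probability of absorption at Reactivated starting from transient state s. Then h(Reactivated) = 1 and h(Churned) = 0. By first-step analysis:
h(Active) = 0.2·h(Active) + 0.15·0 + 0.25·h(Casual) + 0.2·h(Dormant) + 0.2·1
h(Casual) = 0.3·h(Active) + 0.2·0 + 0.1·h(Casual) + 0.2·h(Dormant) + 0.2·1
h(Dormant) = 0.05·h(Active) + 0.15·0 + 0.2·h(Casual) + 0.4·h(Dormant) + 0.2·1
Solving: h(Active) = 0.5551, h(Casual) = 0.5309, h(Dormant) = 0.5566.
Starting from Casual, the probability is 0.5309.

0.5309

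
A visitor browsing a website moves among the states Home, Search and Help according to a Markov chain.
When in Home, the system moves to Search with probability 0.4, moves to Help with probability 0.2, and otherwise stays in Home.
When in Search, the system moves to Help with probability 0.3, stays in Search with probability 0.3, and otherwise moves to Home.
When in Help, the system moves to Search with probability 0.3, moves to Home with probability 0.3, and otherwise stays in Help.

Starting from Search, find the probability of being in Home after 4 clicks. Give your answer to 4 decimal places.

0.3708

Propagate the distribution vector 4 clicks from Search.
After 0 clicks: (0.0000, 1.0000, 0.0000)
After 1 click: (0.4000, 0.3000, 0.3000)
After 2 clicks: (0.3700, 0.3400, 0.2900)
After 3 clicks: (0.3710, 0.3370, 0.2920)
After 4 clicks: (0.3708, 0.3371, 0.2921)
P(in Home after 4 clicks) = 0.3708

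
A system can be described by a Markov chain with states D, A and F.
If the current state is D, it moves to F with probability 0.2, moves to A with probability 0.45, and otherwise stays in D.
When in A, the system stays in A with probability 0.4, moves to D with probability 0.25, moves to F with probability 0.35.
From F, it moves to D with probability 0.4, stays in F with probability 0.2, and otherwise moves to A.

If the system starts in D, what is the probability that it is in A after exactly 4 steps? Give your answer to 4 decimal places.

Propagate the distribution vector 4 steps from D.
After 0 steps: (1.0000, 0.0000, 0.0000)
After 1 step: (0.3500, 0.4500, 0.2000)
After 2 steps: (0.3150, 0.4175, 0.2675)
After 3 steps: (0.3216, 0.4158, 0.2626)
After 4 steps: (0.3216, 0.4161, 0.2624)
P(in A after 4 steps) = 0.4161

0.4161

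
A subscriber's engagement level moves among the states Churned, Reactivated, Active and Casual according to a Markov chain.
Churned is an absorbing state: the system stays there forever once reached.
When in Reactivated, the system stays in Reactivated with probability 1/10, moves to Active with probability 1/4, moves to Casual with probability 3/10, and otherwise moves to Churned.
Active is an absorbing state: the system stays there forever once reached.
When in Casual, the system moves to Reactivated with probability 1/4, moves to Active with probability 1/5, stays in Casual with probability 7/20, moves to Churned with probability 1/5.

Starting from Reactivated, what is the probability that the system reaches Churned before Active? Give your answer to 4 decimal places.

Let h(s) be the probability of absorption at Churned starting from transient state s. Then h(Churned) = 1 and h(Active) = 0. By first-step analysis:
h(Reactivated) = 0.35·1 + 0.1·h(Reactivated) + 0.25·0 + 0.3·h(Casual)
h(Casual) = 0.2·1 + 0.25·h(Reactivated) + 0.2·0 + 0.35·h(Casual)
Solving: h(Reactivated) = 0.5637, h(Casual) = 0.5245.
Starting from Reactivated, the probability is 0.5637.

0.5637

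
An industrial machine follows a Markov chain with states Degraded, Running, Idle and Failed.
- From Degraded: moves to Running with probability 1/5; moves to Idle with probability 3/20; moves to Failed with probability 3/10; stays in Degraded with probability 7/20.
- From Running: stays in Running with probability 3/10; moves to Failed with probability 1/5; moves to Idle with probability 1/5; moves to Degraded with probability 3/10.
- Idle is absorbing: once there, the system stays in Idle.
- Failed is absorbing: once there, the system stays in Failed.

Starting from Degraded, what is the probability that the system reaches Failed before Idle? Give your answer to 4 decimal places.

0.6329

Let h(s) be the probability of absorption at Failed starting from transient state s. Then h(Failed) = 1 and h(Idle) = 0. By first-step analysis:
h(Degraded) = 0.35·h(Degraded) + 0.2·h(Running) + 0.15·0 + 0.3·1
h(Running) = 0.3·h(Degraded) + 0.3·h(Running) + 0.2·0 + 0.2·1
Solving: h(Degraded) = 0.6329, h(Running) = 0.5570.
Starting from Degraded, the probability is 0.6329.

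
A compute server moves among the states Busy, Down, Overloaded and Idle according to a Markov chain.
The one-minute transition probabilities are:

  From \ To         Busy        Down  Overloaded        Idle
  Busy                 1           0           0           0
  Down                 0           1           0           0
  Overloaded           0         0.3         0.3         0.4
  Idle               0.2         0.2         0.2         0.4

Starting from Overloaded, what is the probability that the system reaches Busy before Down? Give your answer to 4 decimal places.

0.2353

Let h(s) be the probability of absorption at Busy starting from transient state s. Then h(Busy) = 1 and h(Down) = 0. By first-step analysis:
h(Overloaded) = 0.3·0 + 0.3·h(Overloaded) + 0.4·h(Idle)
h(Idle) = 0.2·1 + 0.2·0 + 0.2·h(Overloaded) + 0.4·h(Idle)
Solving: h(Overloaded) = 0.2353, h(Idle) = 0.4118.
Starting from Overloaded, the probability is 0.2353.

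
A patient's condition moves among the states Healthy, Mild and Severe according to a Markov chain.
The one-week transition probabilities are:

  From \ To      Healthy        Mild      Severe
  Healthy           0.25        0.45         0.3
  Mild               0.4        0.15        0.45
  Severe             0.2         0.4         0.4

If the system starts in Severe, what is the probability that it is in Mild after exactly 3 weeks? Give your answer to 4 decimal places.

Propagate the distribution vector 3 weeks from Severe.
After 0 weeks: (0.0000, 0.0000, 1.0000)
After 1 week: (0.2000, 0.4000, 0.4000)
After 2 weeks: (0.2900, 0.3100, 0.4000)
After 3 weeks: (0.2765, 0.3370, 0.3865)
P(in Mild after 3 weeks) = 0.3370

0.3370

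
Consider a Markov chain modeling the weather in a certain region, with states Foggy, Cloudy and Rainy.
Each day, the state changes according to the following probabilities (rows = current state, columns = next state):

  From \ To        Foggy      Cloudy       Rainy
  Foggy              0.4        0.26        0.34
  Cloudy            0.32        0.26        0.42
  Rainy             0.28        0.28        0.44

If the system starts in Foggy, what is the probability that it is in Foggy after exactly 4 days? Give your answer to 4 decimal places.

Propagate the distribution vector 4 days from Foggy.
After 0 days: (1.0000, 0.0000, 0.0000)
After 1 day: (0.4000, 0.2600, 0.3400)
After 2 days: (0.3384, 0.2668, 0.3948)
After 3 days: (0.3313, 0.2679, 0.4008)
After 4 days: (0.3305, 0.2680, 0.4015)
P(in Foggy after 4 days) = 0.3305

0.3305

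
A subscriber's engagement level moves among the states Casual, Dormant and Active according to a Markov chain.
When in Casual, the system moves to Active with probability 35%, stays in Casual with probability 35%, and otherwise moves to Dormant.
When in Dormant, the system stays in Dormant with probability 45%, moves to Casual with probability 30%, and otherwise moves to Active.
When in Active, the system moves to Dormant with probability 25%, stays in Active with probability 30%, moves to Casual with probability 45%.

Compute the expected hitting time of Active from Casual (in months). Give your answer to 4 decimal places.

3.1776

Let t(s) be the expected number of months to first reach Active from state s, with t(Active) = 0. Conditioning on the first month:
t(Casual) = 1 + 0.35·t(Casual) + 0.3·t(Dormant)
t(Dormant) = 1 + 0.3·t(Casual) + 0.45·t(Dormant)
Solving: t(Casual) = 3.1776, t(Dormant) = 3.5514.
Expected months from Casual to Active: 3.1776.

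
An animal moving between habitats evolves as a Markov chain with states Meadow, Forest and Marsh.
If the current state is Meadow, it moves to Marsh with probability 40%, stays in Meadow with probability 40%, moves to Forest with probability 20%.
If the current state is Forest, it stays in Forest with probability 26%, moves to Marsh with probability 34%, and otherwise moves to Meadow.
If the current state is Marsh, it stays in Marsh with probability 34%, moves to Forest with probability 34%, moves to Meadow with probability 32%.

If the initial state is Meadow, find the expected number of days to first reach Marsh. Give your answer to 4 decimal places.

Let t(s) be the expected number of days to first reach Marsh from state s, with t(Marsh) = 0. Conditioning on the first day:
t(Meadow) = 1 + 0.4·t(Meadow) + 0.2·t(Forest)
t(Forest) = 1 + 0.4·t(Meadow) + 0.26·t(Forest)
Solving: t(Meadow) = 2.5824, t(Forest) = 2.7473.
Expected days from Meadow to Marsh: 2.5824.

2.5824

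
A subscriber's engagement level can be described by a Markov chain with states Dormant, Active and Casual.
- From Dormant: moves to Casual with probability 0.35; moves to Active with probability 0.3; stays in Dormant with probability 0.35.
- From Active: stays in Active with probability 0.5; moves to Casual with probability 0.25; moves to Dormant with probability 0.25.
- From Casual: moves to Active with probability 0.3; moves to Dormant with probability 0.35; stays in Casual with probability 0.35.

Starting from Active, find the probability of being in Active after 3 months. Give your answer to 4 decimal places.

Propagate the distribution vector 3 months from Active.
After 0 months: (0.0000, 1.0000, 0.0000)
After 1 month: (0.2500, 0.5000, 0.2500)
After 2 months: (0.3000, 0.4000, 0.3000)
After 3 months: (0.3100, 0.3800, 0.3100)
P(in Active after 3 months) = 0.3800

0.3800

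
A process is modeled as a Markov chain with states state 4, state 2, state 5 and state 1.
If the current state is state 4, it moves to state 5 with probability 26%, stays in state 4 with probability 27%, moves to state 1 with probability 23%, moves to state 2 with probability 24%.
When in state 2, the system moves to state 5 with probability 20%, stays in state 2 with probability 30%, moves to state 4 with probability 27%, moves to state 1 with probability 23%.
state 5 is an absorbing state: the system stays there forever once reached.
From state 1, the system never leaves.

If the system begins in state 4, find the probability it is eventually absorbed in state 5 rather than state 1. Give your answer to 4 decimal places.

Let h(s) be the probability of absorption at state 5 starting from transient state s. Then h(state 5) = 1 and h(state 1) = 0. By first-step analysis:
h(state 4) = 0.27·h(state 4) + 0.24·h(state 2) + 0.26·1 + 0.23·0
h(state 2) = 0.27·h(state 4) + 0.3·h(state 2) + 0.2·1 + 0.23·0
Solving: h(state 4) = 0.5155, h(state 2) = 0.4845.
Starting from state 4, the probability is 0.5155.

0.5155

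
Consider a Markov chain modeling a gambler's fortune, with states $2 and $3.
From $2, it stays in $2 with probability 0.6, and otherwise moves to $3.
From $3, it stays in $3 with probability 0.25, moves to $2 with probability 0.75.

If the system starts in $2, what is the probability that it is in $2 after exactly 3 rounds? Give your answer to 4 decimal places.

Propagate the distribution vector 3 rounds from $2.
After 0 rounds: (1.0000, 0.0000)
After 1 round: (0.6000, 0.4000)
After 2 rounds: (0.6600, 0.3400)
After 3 rounds: (0.6510, 0.3490)
P(in $2 after 3 rounds) = 0.6510

0.6510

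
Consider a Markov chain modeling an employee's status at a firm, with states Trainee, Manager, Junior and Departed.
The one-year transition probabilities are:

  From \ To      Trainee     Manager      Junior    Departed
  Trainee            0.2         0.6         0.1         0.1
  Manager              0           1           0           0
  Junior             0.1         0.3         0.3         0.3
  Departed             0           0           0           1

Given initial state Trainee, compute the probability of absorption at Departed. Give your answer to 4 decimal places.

Let h(s) be the probability of absorption at Departed starting from transient state s. Then h(Departed) = 1 and h(Manager) = 0. By first-step analysis:
h(Trainee) = 0.2·h(Trainee) + 0.6·0 + 0.1·h(Junior) + 0.1·1
h(Junior) = 0.1·h(Trainee) + 0.3·0 + 0.3·h(Junior) + 0.3·1
Solving: h(Trainee) = 0.1818, h(Junior) = 0.4545.
Starting from Trainee, the probability is 0.1818.

0.1818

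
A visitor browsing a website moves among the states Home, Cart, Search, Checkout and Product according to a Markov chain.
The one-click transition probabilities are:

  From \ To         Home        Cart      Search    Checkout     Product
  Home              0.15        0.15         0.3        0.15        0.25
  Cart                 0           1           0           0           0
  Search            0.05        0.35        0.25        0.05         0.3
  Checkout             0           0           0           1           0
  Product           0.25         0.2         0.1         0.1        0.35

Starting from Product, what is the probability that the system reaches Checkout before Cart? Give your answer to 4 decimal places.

Let h(s) be the probability of absorption at Checkout starting from transient state s. Then h(Checkout) = 1 and h(Cart) = 0. By first-step analysis:
h(Home) = 0.15·h(Home) + 0.15·0 + 0.3·h(Search) + 0.15·1 + 0.25·h(Product)
h(Search) = 0.05·h(Home) + 0.35·0 + 0.25·h(Search) + 0.05·1 + 0.3·h(Product)
h(Product) = 0.25·h(Home) + 0.2·0 + 0.1·h(Search) + 0.1·1 + 0.35·h(Product)
Solving: h(Home) = 0.3481, h(Search) = 0.2184, h(Product) = 0.3213.
Starting from Product, the probability is 0.3213.

0.3213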